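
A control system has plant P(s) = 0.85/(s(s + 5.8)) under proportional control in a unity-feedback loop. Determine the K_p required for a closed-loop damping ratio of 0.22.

K_p = 204

Closed-loop characteristic equation: s² + 5.8s + K_p·0.85 = 0.
So ω_n = √(0.85K_p) and 2ζω_n = 5.8, giving ζ = 5.8/(2√(0.85K_p)).
Setting ζ = 0.22: √(0.85K_p) = 5.8/(2·0.22) = 13.18, so K_p = 173.8/0.85 = 204.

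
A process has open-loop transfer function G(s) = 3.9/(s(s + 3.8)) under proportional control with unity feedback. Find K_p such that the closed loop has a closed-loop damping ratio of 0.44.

K_p = 4.78

Closed-loop characteristic equation: s² + 3.8s + K_p·3.9 = 0.
So ω_n = √(3.9K_p) and 2ζω_n = 3.8, giving ζ = 3.8/(2√(3.9K_p)).
Setting ζ = 0.44: √(3.9K_p) = 3.8/(2·0.44) = 4.318, so K_p = 18.65/3.9 = 4.78.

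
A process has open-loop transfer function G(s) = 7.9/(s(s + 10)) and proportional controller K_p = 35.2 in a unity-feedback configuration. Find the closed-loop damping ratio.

The closed-loop denominator is s(s+10) + 35.2·7.9 = s² + 10s + 278.1.
So ω_n² = 278.1 ⇒ ω_n = 16.68 rad/s, and ζ = 10/(2ω_n) = 0.3.

ζ = 0.3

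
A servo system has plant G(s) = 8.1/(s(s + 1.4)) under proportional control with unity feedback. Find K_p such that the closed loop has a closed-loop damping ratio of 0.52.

K_p = 0.224

Closed-loop characteristic equation: s² + 1.4s + K_p·8.1 = 0.
So ω_n = √(8.1K_p) and 2ζω_n = 1.4, giving ζ = 1.4/(2√(8.1K_p)).
Setting ζ = 0.52: √(8.1K_p) = 1.4/(2·0.52) = 1.346, so K_p = 1.812/8.1 = 0.224.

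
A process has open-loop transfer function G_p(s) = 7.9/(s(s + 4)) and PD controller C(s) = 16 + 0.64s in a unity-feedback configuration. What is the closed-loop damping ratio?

ζ = 0.403

Forward path: (16 + 0.64s)·7.9/(s(s+4)). The closed-loop characteristic equation is s² + (4 + 7.9·0.64)s + 7.9·16 = 0.
That is s² + 9.056s + 126.4 = 0, so ω_n = 11.24 rad/s and ζ = 9.056/(2·11.24) = 0.4027.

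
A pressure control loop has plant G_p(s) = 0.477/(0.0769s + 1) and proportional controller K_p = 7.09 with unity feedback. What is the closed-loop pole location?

Closed loop: T(s) = K_p·G_p/(1+K_p·G_p) = 3.382/(0.0769s + 1 + 3.382), with pole at s = −(1 + 3.382)/0.0769 = −56.98.

s = -56.98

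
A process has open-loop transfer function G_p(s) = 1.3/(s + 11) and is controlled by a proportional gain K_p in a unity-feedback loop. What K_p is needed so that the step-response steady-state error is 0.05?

For a type-0 loop with proportional control, e_ss = 1/(1 + K_p·G_p(0)).
G_p(0) = 0.1182. Require 1/(1 + K_p·0.1182) = 0.05, so 1 + 0.1182·K_p = 20.
K_p = (20 − 1)/0.1182 = 161.

K_p = 161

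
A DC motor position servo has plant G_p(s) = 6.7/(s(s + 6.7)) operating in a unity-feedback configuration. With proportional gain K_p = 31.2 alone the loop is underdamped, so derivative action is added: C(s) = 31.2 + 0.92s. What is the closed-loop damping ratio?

ζ = 0.445

Forward path: (31.2 + 0.92s)·6.7/(s(s+6.7)). The closed-loop characteristic equation is s² + (6.7 + 6.7·0.92)s + 6.7·31.2 = 0.
That is s² + 12.86s + 209 = 0, so ω_n = 14.46 rad/s and ζ = 12.86/(2·14.46) = 0.4449.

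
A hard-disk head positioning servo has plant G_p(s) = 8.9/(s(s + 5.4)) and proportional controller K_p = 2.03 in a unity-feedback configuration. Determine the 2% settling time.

From 1 + K_pG_p(s) = 0: s² + 5.4s + 18.07 = 0 ⇒ ω_n = 4.251, ζ = 0.6352.
2% settling time T_s ≈ 4/(ζω_n) = 4/2.7 = 1.48 s.

T_s ≈ 1.48 s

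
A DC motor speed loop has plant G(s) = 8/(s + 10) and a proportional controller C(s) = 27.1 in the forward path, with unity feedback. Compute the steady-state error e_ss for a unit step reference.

0.0441

The loop is type 0. Static position error constant K_pos = C(0)·G(0) = 27.1·0.8 = 21.68.
Steady-state error to a unit step: e_ss = 1/(1+K_pos) = 1/22.68 = 0.0441.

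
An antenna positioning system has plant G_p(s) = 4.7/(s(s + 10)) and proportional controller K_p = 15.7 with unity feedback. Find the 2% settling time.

From 1 + K_pG_p(s) = 0: s² + 10s + 73.79 = 0 ⇒ ω_n = 8.59, ζ = 0.5821.
2% settling time T_s ≈ 4/(ζω_n) = 4/5 = 0.8 s.

T_s ≈ 0.8 s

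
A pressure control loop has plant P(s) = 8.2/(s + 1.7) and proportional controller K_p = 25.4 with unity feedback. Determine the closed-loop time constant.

τ = 0.00476 s

Closed-loop transfer function: T(s) = K_p·P(s)/(1 + K_p·P(s)) = 208.3/(s + 1.7 + 208.3) = 208.3/(s + 210).
Time constant τ = 1/210 = 0.00476 s.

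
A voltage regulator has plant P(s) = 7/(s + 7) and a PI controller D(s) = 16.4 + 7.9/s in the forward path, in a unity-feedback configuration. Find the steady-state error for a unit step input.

0

The open loop D(s)P(s) has a pole at the origin (type 1), so the static position error constant is infinite and e_ss = 1/(1+∞) = 0.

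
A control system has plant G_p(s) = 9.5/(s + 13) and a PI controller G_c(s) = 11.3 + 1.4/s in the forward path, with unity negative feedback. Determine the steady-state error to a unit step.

The open loop G_c(s)G_p(s) has a pole at the origin (type 1), so the static position error constant is infinite and e_ss = 1/(1+∞) = 0.

0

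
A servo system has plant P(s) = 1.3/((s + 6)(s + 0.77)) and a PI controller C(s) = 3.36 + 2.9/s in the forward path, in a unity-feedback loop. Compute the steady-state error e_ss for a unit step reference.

0

The open loop C(s)P(s) has a pole at the origin (type 1), so the static position error constant is infinite and e_ss = 1/(1+∞) = 0.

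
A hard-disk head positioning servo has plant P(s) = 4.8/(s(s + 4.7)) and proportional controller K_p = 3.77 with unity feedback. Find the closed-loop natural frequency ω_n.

The closed-loop denominator is s(s+4.7) + 3.77·4.8 = s² + 4.7s + 18.1.
So ω_n² = 18.1 ⇒ ω_n = 4.254 rad/s, and ζ = 4.7/(2ω_n) = 0.552.

ω_n = 4.25 rad/s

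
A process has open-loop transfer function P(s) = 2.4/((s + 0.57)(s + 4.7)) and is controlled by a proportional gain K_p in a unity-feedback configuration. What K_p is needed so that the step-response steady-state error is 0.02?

K_p = 54.7

Steady-state error for a unit step on this type-0 loop is 1/(1 + K_p·P(0)).
P(0) = 0.8959. Require 1/(1 + K_p·0.8959) = 0.02, so 1 + 0.8959·K_p = 50.
K_p = (50 − 1)/0.8959 = 54.7.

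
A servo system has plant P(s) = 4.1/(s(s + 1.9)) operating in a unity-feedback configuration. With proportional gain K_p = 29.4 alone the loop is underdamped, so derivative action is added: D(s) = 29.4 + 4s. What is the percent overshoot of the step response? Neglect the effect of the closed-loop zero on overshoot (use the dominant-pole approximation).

Forward path: (29.4 + 4s)·4.1/(s(s+1.9)). The closed-loop characteristic equation is s² + (1.9 + 4.1·4)s + 4.1·29.4 = 0.
That is s² + 18.3s + 120.5 = 0, so ω_n = 10.98 rad/s and ζ = 18.3/(2·10.98) = 0.8334.
%OS = 100·exp(−πζ/√(1−ζ²)) = 0.876%.

0.876%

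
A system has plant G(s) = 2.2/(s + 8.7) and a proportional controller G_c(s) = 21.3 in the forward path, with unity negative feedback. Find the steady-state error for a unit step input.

The loop is type 0. Static position error constant K_pos = G_c(0)·G(0) = 21.3·0.2529 = 5.386.
Steady-state error to a unit step: e_ss = 1/(1+K_pos) = 1/6.386 = 0.157.

0.157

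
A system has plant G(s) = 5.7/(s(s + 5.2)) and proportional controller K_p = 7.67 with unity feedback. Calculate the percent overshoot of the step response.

From 1 + K_pG(s) = 0: s² + 5.2s + 43.72 = 0 ⇒ ω_n = 6.612, ζ = 0.3932.
%OS = 100·exp(−πζ/√(1−ζ²)) = 100·exp(−π·0.3932/√0.8454) = 26.1%.

26.1%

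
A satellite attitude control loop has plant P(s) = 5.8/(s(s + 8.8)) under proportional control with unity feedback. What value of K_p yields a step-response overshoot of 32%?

From %OS = 100·exp(−πζ/√(1−ζ²)) = 32%, ζ = −ln(0.32)/√(π²+ln²(0.32)) = 0.341.
Characteristic equation s² + 8.8s + 5.8K_p = 0 gives ζ = 8.8/(2√(5.8K_p)).
Setting ζ = 0.341: √(5.8K_p) = 8.8/(2·0.341) = 12.9, so K_p = 166.5/5.8 = 28.7.

K_p = 28.7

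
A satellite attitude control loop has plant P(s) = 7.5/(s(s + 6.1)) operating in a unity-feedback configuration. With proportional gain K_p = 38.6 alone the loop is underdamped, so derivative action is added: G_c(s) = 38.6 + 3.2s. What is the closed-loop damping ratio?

Forward path: (38.6 + 3.2s)·7.5/(s(s+6.1)). The closed-loop characteristic equation is s² + (6.1 + 7.5·3.2)s + 7.5·38.6 = 0.
That is s² + 30.1s + 289.5 = 0, so ω_n = 17.01 rad/s and ζ = 30.1/(2·17.01) = 0.8845.

ζ = 0.885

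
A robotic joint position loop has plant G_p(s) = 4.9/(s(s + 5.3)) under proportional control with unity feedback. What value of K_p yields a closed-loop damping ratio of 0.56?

Closed-loop characteristic equation: s² + 5.3s + K_p·4.9 = 0.
So ω_n = √(4.9K_p) and 2ζω_n = 5.3, giving ζ = 5.3/(2√(4.9K_p)).
Setting ζ = 0.56: √(4.9K_p) = 5.3/(2·0.56) = 4.732, so K_p = 22.39/4.9 = 4.57.

K_p = 4.57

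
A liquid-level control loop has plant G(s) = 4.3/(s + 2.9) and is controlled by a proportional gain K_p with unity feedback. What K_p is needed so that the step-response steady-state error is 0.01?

K_p = 66.8

For a type-0 loop with proportional control, e_ss = 1/(1 + K_p·G(0)).
G(0) = 1.483. Require 1/(1 + K_p·1.483) = 0.01, so 1 + 1.483·K_p = 100.
K_p = (100 − 1)/1.483 = 66.8.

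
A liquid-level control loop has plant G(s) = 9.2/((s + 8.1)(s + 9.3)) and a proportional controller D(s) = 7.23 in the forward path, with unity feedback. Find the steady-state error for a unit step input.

0.531

The loop is type 0. Static position error constant K_pos = D(0)·G(0) = 7.23·0.1221 = 0.883.
Steady-state error to a unit step: e_ss = 1/(1+K_pos) = 1/1.883 = 0.531.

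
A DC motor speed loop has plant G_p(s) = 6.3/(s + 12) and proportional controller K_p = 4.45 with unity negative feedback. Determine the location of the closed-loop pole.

s = -40.03

Closed-loop transfer function: T(s) = K_p·G_p(s)/(1 + K_p·G_p(s)) = 28.04/(s + 12 + 28.04) = 28.04/(s + 40.03).
The closed-loop pole is at s = −40.03.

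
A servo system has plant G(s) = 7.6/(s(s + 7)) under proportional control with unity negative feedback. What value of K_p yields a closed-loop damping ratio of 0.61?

K_p = 4.33

Closed-loop characteristic equation: s² + 7s + K_p·7.6 = 0.
So ω_n = √(7.6K_p) and 2ζω_n = 7, giving ζ = 7/(2√(7.6K_p)).
Setting ζ = 0.61: √(7.6K_p) = 7/(2·0.61) = 5.738, so K_p = 32.92/7.6 = 4.33.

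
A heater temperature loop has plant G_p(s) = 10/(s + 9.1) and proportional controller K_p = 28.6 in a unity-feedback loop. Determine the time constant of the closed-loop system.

Closed-loop transfer function: T(s) = K_p·G_p(s)/(1 + K_p·G_p(s)) = 286/(s + 9.1 + 286) = 286/(s + 295.1).
Time constant τ = 1/295.1 = 0.00339 s.

τ = 0.00339 s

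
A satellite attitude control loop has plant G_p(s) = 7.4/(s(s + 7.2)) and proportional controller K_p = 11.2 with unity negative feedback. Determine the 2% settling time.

The closed-loop denominator s² + 7.2s + 82.88 gives ω_n = √82.88 = 9.104 and ζ = 7.2/(2ω_n) = 0.3954.
2% settling time T_s ≈ 4/(ζω_n) = 4/3.6 = 1.11 s.

T_s ≈ 1.11 s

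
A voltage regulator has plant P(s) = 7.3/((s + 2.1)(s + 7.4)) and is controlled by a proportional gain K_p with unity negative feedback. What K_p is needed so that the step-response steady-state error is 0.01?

Steady-state error for a unit step on this type-0 loop is 1/(1 + K_p·P(0)).
P(0) = 0.4698. Require 1/(1 + K_p·0.4698) = 0.01, so 1 + 0.4698·K_p = 100.
K_p = (100 − 1)/0.4698 = 211.

K_p = 211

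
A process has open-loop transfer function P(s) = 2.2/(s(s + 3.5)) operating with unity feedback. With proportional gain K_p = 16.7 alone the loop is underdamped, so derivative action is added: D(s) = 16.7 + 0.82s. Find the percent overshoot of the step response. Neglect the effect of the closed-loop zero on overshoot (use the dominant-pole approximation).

Forward path: (16.7 + 0.82s)·2.2/(s(s+3.5)). The closed-loop characteristic equation is s² + (3.5 + 2.2·0.82)s + 2.2·16.7 = 0.
That is s² + 5.304s + 36.74 = 0, so ω_n = 6.061 rad/s and ζ = 5.304/(2·6.061) = 0.4375.
%OS = 100·exp(−πζ/√(1−ζ²)) = 21.7%.

21.7%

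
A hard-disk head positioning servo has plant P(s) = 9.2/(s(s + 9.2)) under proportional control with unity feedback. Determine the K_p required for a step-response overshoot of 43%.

From %OS = 100·exp(−πζ/√(1−ζ²)) = 43%, ζ = −ln(0.43)/√(π²+ln²(0.43)) = 0.2594.
Characteristic equation s² + 9.2s + 9.2K_p = 0 gives ζ = 9.2/(2√(9.2K_p)).
Setting ζ = 0.2594: √(9.2K_p) = 9.2/(2·0.2594) = 17.73, so K_p = 314.4/9.2 = 34.2.

K_p = 34.2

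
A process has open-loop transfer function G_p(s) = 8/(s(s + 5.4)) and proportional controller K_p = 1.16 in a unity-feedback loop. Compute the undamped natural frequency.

1 + K_p·G_p(s) = 0 gives s² + 5.4s + 9.28 = 0.
So ω_n² = 9.28 ⇒ ω_n = 3.046 rad/s, and ζ = 5.4/(2ω_n) = 0.886.

ω_n = 3.05 rad/s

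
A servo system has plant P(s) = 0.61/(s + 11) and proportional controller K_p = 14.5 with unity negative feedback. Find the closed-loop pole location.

Closed-loop transfer function: T(s) = K_p·P(s)/(1 + K_p·P(s)) = 8.845/(s + 11 + 8.845) = 8.845/(s + 19.84).
The closed-loop pole is at s = −19.84.

s = -19.84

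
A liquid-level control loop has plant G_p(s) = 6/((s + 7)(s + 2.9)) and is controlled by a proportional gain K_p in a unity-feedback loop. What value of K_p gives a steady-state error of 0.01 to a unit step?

K_p = 335

The loop is type 0, so e_ss(step) = 1/(1 + K_pos) with K_pos = K_p·G_p(0).
G_p(0) = 0.2956. Require 1/(1 + K_p·0.2956) = 0.01, so 1 + 0.2956·K_p = 100.
K_p = (100 − 1)/0.2956 = 335.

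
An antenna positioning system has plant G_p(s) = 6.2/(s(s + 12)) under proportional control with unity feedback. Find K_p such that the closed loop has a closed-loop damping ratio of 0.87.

Closed-loop characteristic equation: s² + 12s + K_p·6.2 = 0.
So ω_n = √(6.2K_p) and 2ζω_n = 12, giving ζ = 12/(2√(6.2K_p)).
Setting ζ = 0.87: √(6.2K_p) = 12/(2·0.87) = 6.897, so K_p = 47.56/6.2 = 7.67.

K_p = 7.67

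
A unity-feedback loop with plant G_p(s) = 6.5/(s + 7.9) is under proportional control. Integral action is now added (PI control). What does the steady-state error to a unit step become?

0

The integrator makes K_pos = lim_{s→0} C(s)G(s) infinite, so e_ss = 1/(1+K_pos) = 0.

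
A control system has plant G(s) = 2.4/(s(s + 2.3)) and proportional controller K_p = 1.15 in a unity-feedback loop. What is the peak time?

T_p = 2.62 s

The closed-loop denominator s² + 2.3s + 2.76 gives ω_n = √2.76 = 1.661 and ζ = 2.3/(2ω_n) = 0.6922.
Damped frequency ω_d = ω_n√(1−ζ²) = 1.199 rad/s, so peak time T_p = π/ω_d = 2.62 s.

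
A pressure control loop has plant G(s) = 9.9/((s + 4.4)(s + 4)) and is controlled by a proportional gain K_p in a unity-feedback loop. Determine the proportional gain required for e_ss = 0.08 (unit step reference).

K_p = 20.4

For a type-0 loop with proportional control, e_ss = 1/(1 + K_p·G(0)).
G(0) = 0.5625. Require 1/(1 + K_p·0.5625) = 0.08, so 1 + 0.5625·K_p = 12.5.
K_p = (12.5 − 1)/0.5625 = 20.4.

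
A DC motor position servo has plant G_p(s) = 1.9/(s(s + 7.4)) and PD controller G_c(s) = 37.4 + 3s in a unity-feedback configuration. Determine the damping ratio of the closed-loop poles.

ζ = 0.777

Forward path: (37.4 + 3s)·1.9/(s(s+7.4)). The closed-loop characteristic equation is s² + (7.4 + 1.9·3)s + 1.9·37.4 = 0.
That is s² + 13.1s + 71.06 = 0, so ω_n = 8.43 rad/s and ζ = 13.1/(2·8.43) = 0.777.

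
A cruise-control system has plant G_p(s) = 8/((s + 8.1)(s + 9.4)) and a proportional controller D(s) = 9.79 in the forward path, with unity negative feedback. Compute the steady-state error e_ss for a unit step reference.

0.493

The loop is type 0. Static position error constant K_pos = D(0)·G_p(0) = 9.79·0.1051 = 1.029.
Steady-state error to a unit step: e_ss = 1/(1+K_pos) = 1/2.029 = 0.493.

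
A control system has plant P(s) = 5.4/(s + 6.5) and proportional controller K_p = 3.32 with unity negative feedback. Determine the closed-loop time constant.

τ = 0.0409 s

Closed-loop transfer function: T(s) = K_p·P(s)/(1 + K_p·P(s)) = 17.93/(s + 6.5 + 17.93) = 17.93/(s + 24.43).
Time constant τ = 1/24.43 = 0.0409 s.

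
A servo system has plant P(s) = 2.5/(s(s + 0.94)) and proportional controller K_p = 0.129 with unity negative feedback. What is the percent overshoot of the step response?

The closed-loop denominator s² + 0.94s + 0.3225 gives ω_n = √0.3225 = 0.5679 and ζ = 0.94/(2ω_n) = 0.8276.
%OS = 100·exp(−πζ/√(1−ζ²)) = 100·exp(−π·0.8276/√0.315) = 0.973%.

0.973%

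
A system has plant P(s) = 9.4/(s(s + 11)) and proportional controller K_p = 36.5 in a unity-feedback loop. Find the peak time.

T_p = 0.178 s

From 1 + K_pP(s) = 0: s² + 11s + 343.1 = 0 ⇒ ω_n = 18.52, ζ = 0.2969.
Damped frequency ω_d = ω_n√(1−ζ²) = 17.69 rad/s, so peak time T_p = π/ω_d = 0.178 s.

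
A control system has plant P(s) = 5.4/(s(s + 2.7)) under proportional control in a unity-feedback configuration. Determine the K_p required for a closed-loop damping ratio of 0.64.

Closed-loop characteristic equation: s² + 2.7s + K_p·5.4 = 0.
So ω_n = √(5.4K_p) and 2ζω_n = 2.7, giving ζ = 2.7/(2√(5.4K_p)).
Setting ζ = 0.64: √(5.4K_p) = 2.7/(2·0.64) = 2.109, so K_p = 4.449/5.4 = 0.824.

K_p = 0.824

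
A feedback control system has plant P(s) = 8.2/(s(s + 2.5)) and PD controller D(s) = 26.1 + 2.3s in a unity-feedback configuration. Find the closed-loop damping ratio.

Forward path: (26.1 + 2.3s)·8.2/(s(s+2.5)). The closed-loop characteristic equation is s² + (2.5 + 8.2·2.3)s + 8.2·26.1 = 0.
That is s² + 21.36s + 214 = 0, so ω_n = 14.63 rad/s and ζ = 21.36/(2·14.63) = 0.73.

ζ = 0.73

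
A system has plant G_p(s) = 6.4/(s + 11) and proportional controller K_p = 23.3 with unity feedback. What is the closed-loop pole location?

s = -160.1

Closed-loop transfer function: T(s) = K_p·G_p(s)/(1 + K_p·G_p(s)) = 149.1/(s + 11 + 149.1) = 149.1/(s + 160.1).
The closed-loop pole is at s = −160.1.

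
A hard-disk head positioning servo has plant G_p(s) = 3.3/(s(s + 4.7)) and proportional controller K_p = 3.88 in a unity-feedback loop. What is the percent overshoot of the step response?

6.48%

From 1 + K_pG_p(s) = 0: s² + 4.7s + 12.8 = 0 ⇒ ω_n = 3.578, ζ = 0.6567.
%OS = 100·exp(−πζ/√(1−ζ²)) = 100·exp(−π·0.6567/√0.5687) = 6.48%.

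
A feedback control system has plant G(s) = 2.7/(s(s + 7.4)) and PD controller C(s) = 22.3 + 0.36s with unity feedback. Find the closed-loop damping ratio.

ζ = 0.539

Forward path: (22.3 + 0.36s)·2.7/(s(s+7.4)). The closed-loop characteristic equation is s² + (7.4 + 2.7·0.36)s + 2.7·22.3 = 0.
That is s² + 8.372s + 60.21 = 0, so ω_n = 7.76 rad/s and ζ = 8.372/(2·7.76) = 0.5395.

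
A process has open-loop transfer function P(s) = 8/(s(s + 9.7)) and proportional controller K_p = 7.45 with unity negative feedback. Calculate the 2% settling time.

Closed-loop characteristic equation: s² + 9.7s + 59.6 = 0, so ω_n = 7.72 rad/s and ζ = 9.7/(2·7.72) = 0.6282.
2% settling time T_s ≈ 4/(ζω_n) = 4/4.85 = 0.825 s.

T_s ≈ 0.825 s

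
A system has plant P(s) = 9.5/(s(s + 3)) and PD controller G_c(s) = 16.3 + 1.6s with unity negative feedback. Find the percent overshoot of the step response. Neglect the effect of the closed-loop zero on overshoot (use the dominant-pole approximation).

Forward path: (16.3 + 1.6s)·9.5/(s(s+3)). The closed-loop characteristic equation is s² + (3 + 9.5·1.6)s + 9.5·16.3 = 0.
That is s² + 18.2s + 154.8 = 0, so ω_n = 12.44 rad/s and ζ = 18.2/(2·12.44) = 0.7313.
%OS = 100·exp(−πζ/√(1−ζ²)) = 3.44%.

3.44%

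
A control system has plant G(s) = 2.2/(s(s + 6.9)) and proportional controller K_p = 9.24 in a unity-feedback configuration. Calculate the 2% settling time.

Closed-loop characteristic equation: s² + 6.9s + 20.33 = 0, so ω_n = 4.509 rad/s and ζ = 6.9/(2·4.509) = 0.7652.
2% settling time T_s ≈ 4/(ζω_n) = 4/3.45 = 1.16 s.

T_s ≈ 1.16 s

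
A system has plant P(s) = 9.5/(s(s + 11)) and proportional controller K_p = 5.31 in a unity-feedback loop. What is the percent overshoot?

The closed-loop denominator s² + 11s + 50.44 gives ω_n = √50.44 = 7.102 and ζ = 11/(2ω_n) = 0.7744.
%OS = 100·exp(−πζ/√(1−ζ²)) = 100·exp(−π·0.7744/√0.4003) = 2.14%.

2.14%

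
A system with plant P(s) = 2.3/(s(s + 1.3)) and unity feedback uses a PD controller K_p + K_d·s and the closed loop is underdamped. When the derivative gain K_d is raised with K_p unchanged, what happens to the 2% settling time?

decrease

Characteristic equation s² + (1.3 + 2.3K_d)s + 2.3K_p = 0: raising K_d increases ζω_n = (1.3+2.3K_d)/2 while the loop stays underdamped, so T_s ≈ 4/(ζω_n) decreases.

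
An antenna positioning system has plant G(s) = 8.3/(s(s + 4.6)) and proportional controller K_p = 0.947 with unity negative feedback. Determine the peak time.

T_p = 1.96 s

Closed-loop characteristic equation: s² + 4.6s + 7.86 = 0, so ω_n = 2.804 rad/s and ζ = 4.6/(2·2.804) = 0.8204.
Damped frequency ω_d = ω_n√(1−ζ²) = 1.603 rad/s, so peak time T_p = π/ω_d = 1.96 s.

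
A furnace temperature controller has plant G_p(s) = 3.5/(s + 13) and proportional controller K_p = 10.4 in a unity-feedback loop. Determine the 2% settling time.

Closed-loop transfer function: T(s) = K_p·G_p(s)/(1 + K_p·G_p(s)) = 36.4/(s + 13 + 36.4) = 36.4/(s + 49.4).
Time constant τ = 1/49.4 = 0.02024 s, so the 2% settling time is about 4τ = 0.081 s.

T_s ≈ 0.081 s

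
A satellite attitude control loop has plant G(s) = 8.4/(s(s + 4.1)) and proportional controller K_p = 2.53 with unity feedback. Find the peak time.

T_p = 0.761 s

Closed-loop characteristic equation: s² + 4.1s + 21.25 = 0, so ω_n = 4.61 rad/s and ζ = 4.1/(2·4.61) = 0.4447.
Damped frequency ω_d = ω_n√(1−ζ²) = 4.129 rad/s, so peak time T_p = π/ω_d = 0.761 s.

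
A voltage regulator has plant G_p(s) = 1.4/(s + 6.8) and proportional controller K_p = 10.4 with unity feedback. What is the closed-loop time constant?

τ = 0.0468 s

Closed-loop transfer function: T(s) = K_p·G_p(s)/(1 + K_p·G_p(s)) = 14.56/(s + 6.8 + 14.56) = 14.56/(s + 21.36).
Time constant τ = 1/21.36 = 0.0468 s.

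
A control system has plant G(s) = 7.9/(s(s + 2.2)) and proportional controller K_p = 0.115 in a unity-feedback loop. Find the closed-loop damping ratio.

ζ = 1.15

The closed-loop denominator is s(s+2.2) + 0.115·7.9 = s² + 2.2s + 0.9085.
So ω_n² = 0.9085 ⇒ ω_n = 0.9532 rad/s, and ζ = 2.2/(2ω_n) = 1.15.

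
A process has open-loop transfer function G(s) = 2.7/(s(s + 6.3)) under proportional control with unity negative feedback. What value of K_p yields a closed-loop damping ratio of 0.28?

Closed-loop characteristic equation: s² + 6.3s + K_p·2.7 = 0.
So ω_n = √(2.7K_p) and 2ζω_n = 6.3, giving ζ = 6.3/(2√(2.7K_p)).
Setting ζ = 0.28: √(2.7K_p) = 6.3/(2·0.28) = 11.25, so K_p = 126.6/2.7 = 46.9.

K_p = 46.9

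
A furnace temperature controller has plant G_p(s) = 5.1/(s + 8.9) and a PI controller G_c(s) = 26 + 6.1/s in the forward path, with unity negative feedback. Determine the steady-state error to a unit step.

The open loop G_c(s)G_p(s) has a pole at the origin (type 1), so the static position error constant is infinite and e_ss = 1/(1+∞) = 0.

0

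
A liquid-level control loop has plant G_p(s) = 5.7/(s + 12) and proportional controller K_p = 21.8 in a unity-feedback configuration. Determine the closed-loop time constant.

τ = 0.00734 s

Closed-loop transfer function: T(s) = K_p·G_p(s)/(1 + K_p·G_p(s)) = 124.3/(s + 12 + 124.3) = 124.3/(s + 136.3).
Time constant τ = 1/136.3 = 0.00734 s.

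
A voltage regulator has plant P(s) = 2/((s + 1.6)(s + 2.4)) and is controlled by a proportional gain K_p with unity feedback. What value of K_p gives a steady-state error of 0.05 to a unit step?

K_p = 36.5

For a type-0 loop with proportional control, e_ss = 1/(1 + K_p·P(0)).
P(0) = 0.5208. Require 1/(1 + K_p·0.5208) = 0.05, so 1 + 0.5208·K_p = 20.
K_p = (20 − 1)/0.5208 = 36.5.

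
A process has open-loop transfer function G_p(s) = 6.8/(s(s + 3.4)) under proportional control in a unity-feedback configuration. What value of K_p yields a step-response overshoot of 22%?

K_p = 2.25

From %OS = 100·exp(−πζ/√(1−ζ²)) = 22%, ζ = −ln(0.22)/√(π²+ln²(0.22)) = 0.4342.
Characteristic equation s² + 3.4s + 6.8K_p = 0 gives ζ = 3.4/(2√(6.8K_p)).
Setting ζ = 0.4342: √(6.8K_p) = 3.4/(2·0.4342) = 3.916, so K_p = 15.33/6.8 = 2.25.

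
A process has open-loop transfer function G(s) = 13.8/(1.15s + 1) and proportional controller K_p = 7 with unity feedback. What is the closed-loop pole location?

s = -84.87

Closed loop: T(s) = K_p·G/(1+K_p·G) = 96.6/(1.15s + 1 + 96.6), with pole at s = −(1 + 96.6)/1.15 = −84.87.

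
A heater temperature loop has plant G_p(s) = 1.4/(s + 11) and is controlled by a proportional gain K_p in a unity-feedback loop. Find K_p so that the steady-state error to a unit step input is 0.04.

The loop is type 0, so e_ss(step) = 1/(1 + K_pos) with K_pos = K_p·G_p(0).
G_p(0) = 0.1273. Require 1/(1 + K_p·0.1273) = 0.04, so 1 + 0.1273·K_p = 25.
K_p = (25 − 1)/0.1273 = 189.

K_p = 189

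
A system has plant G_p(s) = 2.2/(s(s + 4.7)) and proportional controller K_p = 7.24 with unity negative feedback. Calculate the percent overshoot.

Closed-loop characteristic equation: s² + 4.7s + 15.93 = 0, so ω_n = 3.991 rad/s and ζ = 4.7/(2·3.991) = 0.5888.
%OS = 100·exp(−πζ/√(1−ζ²)) = 100·exp(−π·0.5888/√0.6533) = 10.1%.

10.1%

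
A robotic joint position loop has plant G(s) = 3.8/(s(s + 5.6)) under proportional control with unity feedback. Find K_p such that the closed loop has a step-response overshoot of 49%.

K_p = 42.1

From %OS = 100·exp(−πζ/√(1−ζ²)) = 49%, ζ = −ln(0.49)/√(π²+ln²(0.49)) = 0.2214.
Characteristic equation s² + 5.6s + 3.8K_p = 0 gives ζ = 5.6/(2√(3.8K_p)).
Setting ζ = 0.2214: √(3.8K_p) = 5.6/(2·0.2214) = 12.65, so K_p = 159.9/3.8 = 42.1.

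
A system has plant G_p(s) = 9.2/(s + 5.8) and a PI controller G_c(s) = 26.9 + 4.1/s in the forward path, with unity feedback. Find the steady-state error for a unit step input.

0

The open loop G_c(s)G_p(s) has a pole at the origin (type 1), so the static position error constant is infinite and e_ss = 1/(1+∞) = 0.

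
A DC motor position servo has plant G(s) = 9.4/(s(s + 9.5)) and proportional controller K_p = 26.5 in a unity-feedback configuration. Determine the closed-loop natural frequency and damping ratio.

1 + K_p·G(s) = 0 gives s² + 9.5s + 249.1 = 0.
Matching s² + 2ζω_n s + ω_n²: ω_n = √249.1 = 15.78 rad/s and 2ζω_n = 9.5, so ζ = 9.5/(2·15.78) = 0.301.

ω_n = 15.8 rad/s, ζ = 0.301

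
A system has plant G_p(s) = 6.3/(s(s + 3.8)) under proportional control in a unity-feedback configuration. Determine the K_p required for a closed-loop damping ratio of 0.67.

K_p = 1.28

Closed-loop characteristic equation: s² + 3.8s + K_p·6.3 = 0.
So ω_n = √(6.3K_p) and 2ζω_n = 3.8, giving ζ = 3.8/(2√(6.3K_p)).
Setting ζ = 0.67: √(6.3K_p) = 3.8/(2·0.67) = 2.836, so K_p = 8.042/6.3 = 1.28.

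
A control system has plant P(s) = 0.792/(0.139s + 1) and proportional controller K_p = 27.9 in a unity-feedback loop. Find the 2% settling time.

T_s ≈ 0.0241 s

Closed loop: T(s) = K_p·P/(1+K_p·P) = 22.1/(0.139s + 1 + 22.1), with pole at s = −(1 + 22.1)/0.139 = −166.2.
τ = 1/166.2 = 0.006018 s, so 2% settling time ≈ 4τ = 0.0241 s.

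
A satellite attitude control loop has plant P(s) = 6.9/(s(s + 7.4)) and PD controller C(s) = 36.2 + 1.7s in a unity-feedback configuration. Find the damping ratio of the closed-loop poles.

ζ = 0.605

Forward path: (36.2 + 1.7s)·6.9/(s(s+7.4)). The closed-loop characteristic equation is s² + (7.4 + 6.9·1.7)s + 6.9·36.2 = 0.
That is s² + 19.13s + 249.8 = 0, so ω_n = 15.8 rad/s and ζ = 19.13/(2·15.8) = 0.6052.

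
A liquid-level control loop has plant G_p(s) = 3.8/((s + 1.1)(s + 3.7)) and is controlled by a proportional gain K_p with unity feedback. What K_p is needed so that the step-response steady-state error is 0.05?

The loop is type 0, so e_ss(step) = 1/(1 + K_pos) with K_pos = K_p·G_p(0).
G_p(0) = 0.9337. Require 1/(1 + K_p·0.9337) = 0.05, so 1 + 0.9337·K_p = 20.
K_p = (20 − 1)/0.9337 = 20.4.

K_p = 20.4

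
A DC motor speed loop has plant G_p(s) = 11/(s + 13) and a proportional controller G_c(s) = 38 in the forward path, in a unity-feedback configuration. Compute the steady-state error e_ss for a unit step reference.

The loop is type 0. Static position error constant K_pos = G_c(0)·G_p(0) = 38·0.8462 = 32.15.
Steady-state error to a unit step: e_ss = 1/(1+K_pos) = 1/33.15 = 0.0302.

0.0302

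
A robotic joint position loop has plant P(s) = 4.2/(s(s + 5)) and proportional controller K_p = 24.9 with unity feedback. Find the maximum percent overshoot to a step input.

45.3%

From 1 + K_pP(s) = 0: s² + 5s + 104.6 = 0 ⇒ ω_n = 10.23, ζ = 0.2445.
%OS = 100·exp(−πζ/√(1−ζ²)) = 100·exp(−π·0.2445/√0.9402) = 45.3%.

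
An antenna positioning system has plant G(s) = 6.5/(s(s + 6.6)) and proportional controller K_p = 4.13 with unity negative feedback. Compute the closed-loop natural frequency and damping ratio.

ω_n = 5.18 rad/s, ζ = 0.637

With unity feedback the closed-loop characteristic equation is s² + 6.6s + 4.13·6.5 = s² + 6.6s + 26.84 = 0.
Matching s² + 2ζω_n s + ω_n²: ω_n = √26.84 = 5.181 rad/s and 2ζω_n = 6.6, so ζ = 6.6/(2·5.181) = 0.637.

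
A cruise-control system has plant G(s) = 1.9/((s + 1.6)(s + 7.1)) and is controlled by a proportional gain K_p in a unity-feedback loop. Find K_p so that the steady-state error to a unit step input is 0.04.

For a type-0 loop with proportional control, e_ss = 1/(1 + K_p·G(0)).
G(0) = 0.1673. Require 1/(1 + K_p·0.1673) = 0.04, so 1 + 0.1673·K_p = 25.
K_p = (25 − 1)/0.1673 = 143.

K_p = 143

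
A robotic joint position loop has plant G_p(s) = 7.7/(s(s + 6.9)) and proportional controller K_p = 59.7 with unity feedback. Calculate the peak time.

T_p = 0.148 s

The closed-loop denominator s² + 6.9s + 459.7 gives ω_n = √459.7 = 21.44 and ζ = 6.9/(2ω_n) = 0.1609.
Damped frequency ω_d = ω_n√(1−ζ²) = 21.16 rad/s, so peak time T_p = π/ω_d = 0.148 s.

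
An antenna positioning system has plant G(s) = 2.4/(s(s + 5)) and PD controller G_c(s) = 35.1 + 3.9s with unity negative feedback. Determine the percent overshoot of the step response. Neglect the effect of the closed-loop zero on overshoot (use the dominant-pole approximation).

Forward path: (35.1 + 3.9s)·2.4/(s(s+5)). The closed-loop characteristic equation is s² + (5 + 2.4·3.9)s + 2.4·35.1 = 0.
That is s² + 14.36s + 84.24 = 0, so ω_n = 9.178 rad/s and ζ = 14.36/(2·9.178) = 0.7823.
%OS = 100·exp(−πζ/√(1−ζ²)) = 1.93%.

1.93%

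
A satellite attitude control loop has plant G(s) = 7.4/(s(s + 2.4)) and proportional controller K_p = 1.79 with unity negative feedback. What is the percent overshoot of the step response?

Closed-loop characteristic equation: s² + 2.4s + 13.25 = 0, so ω_n = 3.64 rad/s and ζ = 2.4/(2·3.64) = 0.3297.
%OS = 100·exp(−πζ/√(1−ζ²)) = 100·exp(−π·0.3297/√0.8913) = 33.4%.

33.4%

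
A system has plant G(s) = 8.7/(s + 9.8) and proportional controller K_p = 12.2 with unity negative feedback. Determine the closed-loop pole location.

s = -115.9

Closed-loop transfer function: T(s) = K_p·G(s)/(1 + K_p·G(s)) = 106.1/(s + 9.8 + 106.1) = 106.1/(s + 115.9).
The closed-loop pole is at s = −115.9.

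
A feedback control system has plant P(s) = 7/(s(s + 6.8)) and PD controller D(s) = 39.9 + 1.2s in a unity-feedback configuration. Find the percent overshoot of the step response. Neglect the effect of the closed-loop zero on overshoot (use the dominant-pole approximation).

Forward path: (39.9 + 1.2s)·7/(s(s+6.8)). The closed-loop characteristic equation is s² + (6.8 + 7·1.2)s + 7·39.9 = 0.
That is s² + 15.2s + 279.3 = 0, so ω_n = 16.71 rad/s and ζ = 15.2/(2·16.71) = 0.4548.
%OS = 100·exp(−πζ/√(1−ζ²)) = 20.1%.

20.1%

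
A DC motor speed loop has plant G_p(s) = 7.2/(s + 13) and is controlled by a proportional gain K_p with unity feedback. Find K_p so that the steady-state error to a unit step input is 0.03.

The loop is type 0, so e_ss(step) = 1/(1 + K_pos) with K_pos = K_p·G_p(0).
G_p(0) = 0.5538. Require 1/(1 + K_p·0.5538) = 0.03, so 1 + 0.5538·K_p = 33.33.
K_p = (33.33 − 1)/0.5538 = 58.4.

K_p = 58.4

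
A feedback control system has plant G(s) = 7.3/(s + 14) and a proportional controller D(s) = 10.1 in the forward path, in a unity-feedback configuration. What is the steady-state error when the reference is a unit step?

0.16

The loop is type 0. Static position error constant K_pos = D(0)·G(0) = 10.1·0.5214 = 5.266.
Steady-state error to a unit step: e_ss = 1/(1+K_pos) = 1/6.266 = 0.16.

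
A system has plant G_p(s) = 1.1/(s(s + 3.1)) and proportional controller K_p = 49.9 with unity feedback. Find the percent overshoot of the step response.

From 1 + K_pG_p(s) = 0: s² + 3.1s + 54.89 = 0 ⇒ ω_n = 7.409, ζ = 0.2092.
%OS = 100·exp(−πζ/√(1−ζ²)) = 100·exp(−π·0.2092/√0.9562) = 51.1%.

51.1%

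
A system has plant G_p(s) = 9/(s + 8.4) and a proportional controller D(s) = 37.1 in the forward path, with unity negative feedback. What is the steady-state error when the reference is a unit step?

The loop is type 0. Static position error constant K_pos = D(0)·G_p(0) = 37.1·1.071 = 39.75.
Steady-state error to a unit step: e_ss = 1/(1+K_pos) = 1/40.75 = 0.0245.

0.0245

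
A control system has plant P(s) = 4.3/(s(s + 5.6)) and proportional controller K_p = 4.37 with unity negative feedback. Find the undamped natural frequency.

ω_n = 4.33 rad/s

1 + K_p·P(s) = 0 gives s² + 5.6s + 18.79 = 0.
Matching s² + 2ζω_n s + ω_n²: ω_n = √18.79 = 4.335 rad/s and 2ζω_n = 5.6, so ζ = 5.6/(2·4.335) = 0.646.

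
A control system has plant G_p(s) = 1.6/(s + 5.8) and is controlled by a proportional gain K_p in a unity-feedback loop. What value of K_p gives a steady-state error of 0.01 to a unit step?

K_p = 359

For a type-0 loop with proportional control, e_ss = 1/(1 + K_p·G_p(0)).
G_p(0) = 0.2759. Require 1/(1 + K_p·0.2759) = 0.01, so 1 + 0.2759·K_p = 100.
K_p = (100 − 1)/0.2759 = 359.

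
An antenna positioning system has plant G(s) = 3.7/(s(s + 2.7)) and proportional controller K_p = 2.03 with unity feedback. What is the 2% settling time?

T_s ≈ 2.96 s

Closed-loop characteristic equation: s² + 2.7s + 7.511 = 0, so ω_n = 2.741 rad/s and ζ = 2.7/(2·2.741) = 0.4926.
2% settling time T_s ≈ 4/(ζω_n) = 4/1.35 = 2.96 s.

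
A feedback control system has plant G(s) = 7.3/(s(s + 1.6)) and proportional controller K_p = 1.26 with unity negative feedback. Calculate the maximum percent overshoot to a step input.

The closed-loop denominator s² + 1.6s + 9.198 gives ω_n = √9.198 = 3.033 and ζ = 1.6/(2ω_n) = 0.2638.
%OS = 100·exp(−πζ/√(1−ζ²)) = 100·exp(−π·0.2638/√0.9304) = 42.4%.

42.4%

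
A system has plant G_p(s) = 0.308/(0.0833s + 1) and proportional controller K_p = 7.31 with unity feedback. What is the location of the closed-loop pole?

Closed loop: T(s) = K_p·G_p/(1+K_p·G_p) = 2.251/(0.0833s + 1 + 2.251), with pole at s = −(1 + 2.251)/0.0833 = −39.03.

s = -39.03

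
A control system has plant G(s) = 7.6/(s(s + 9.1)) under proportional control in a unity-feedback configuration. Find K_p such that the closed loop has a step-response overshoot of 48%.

K_p = 52.6

From %OS = 100·exp(−πζ/√(1−ζ²)) = 48%, ζ = −ln(0.48)/√(π²+ln²(0.48)) = 0.2275.
Characteristic equation s² + 9.1s + 7.6K_p = 0 gives ζ = 9.1/(2√(7.6K_p)).
Setting ζ = 0.2275: √(7.6K_p) = 9.1/(2·0.2275) = 20, so K_p = 400/7.6 = 52.6.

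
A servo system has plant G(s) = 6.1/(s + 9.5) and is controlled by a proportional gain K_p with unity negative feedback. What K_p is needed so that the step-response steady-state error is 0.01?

The loop is type 0, so e_ss(step) = 1/(1 + K_pos) with K_pos = K_p·G(0).
G(0) = 0.6421. Require 1/(1 + K_p·0.6421) = 0.01, so 1 + 0.6421·K_p = 100.
K_p = (100 − 1)/0.6421 = 154.

K_p = 154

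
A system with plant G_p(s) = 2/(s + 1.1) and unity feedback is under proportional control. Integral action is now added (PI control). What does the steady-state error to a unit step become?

0

The integrator makes K_pos = lim_{s→0} C(s)G(s) infinite, so e_ss = 1/(1+K_pos) = 0.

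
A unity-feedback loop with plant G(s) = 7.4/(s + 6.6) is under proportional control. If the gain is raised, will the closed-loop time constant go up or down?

Closed-loop pole is at s = −(6.6+K_p·7.4); larger K_p moves it further left, so τ = 1/(6.6+K_p·7.4) decreases.

decrease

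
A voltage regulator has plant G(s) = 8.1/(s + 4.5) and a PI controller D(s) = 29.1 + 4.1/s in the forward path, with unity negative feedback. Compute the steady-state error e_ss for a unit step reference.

0

The open loop D(s)G(s) has a pole at the origin (type 1), so the static position error constant is infinite and e_ss = 1/(1+∞) = 0.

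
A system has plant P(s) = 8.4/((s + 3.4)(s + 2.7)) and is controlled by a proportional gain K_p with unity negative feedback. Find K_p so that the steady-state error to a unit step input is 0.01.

K_p = 108

Steady-state error for a unit step on this type-0 loop is 1/(1 + K_p·P(0)).
P(0) = 0.915. Require 1/(1 + K_p·0.915) = 0.01, so 1 + 0.915·K_p = 100.
K_p = (100 − 1)/0.915 = 108.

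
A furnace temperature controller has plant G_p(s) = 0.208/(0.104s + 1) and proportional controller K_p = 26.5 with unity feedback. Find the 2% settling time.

Closed loop: T(s) = K_p·G_p/(1+K_p·G_p) = 5.512/(0.104s + 1 + 5.512), with pole at s = −(1 + 5.512)/0.104 = −62.62.
τ = 1/62.62 = 0.01597 s, so 2% settling time ≈ 4τ = 0.0639 s.

T_s ≈ 0.0639 s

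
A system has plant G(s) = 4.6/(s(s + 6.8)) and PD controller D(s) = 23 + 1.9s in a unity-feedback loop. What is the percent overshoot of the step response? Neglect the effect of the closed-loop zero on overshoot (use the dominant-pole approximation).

2.67%

Forward path: (23 + 1.9s)·4.6/(s(s+6.8)). The closed-loop characteristic equation is s² + (6.8 + 4.6·1.9)s + 4.6·23 = 0.
That is s² + 15.54s + 105.8 = 0, so ω_n = 10.29 rad/s and ζ = 15.54/(2·10.29) = 0.7554.
%OS = 100·exp(−πζ/√(1−ζ²)) = 2.67%.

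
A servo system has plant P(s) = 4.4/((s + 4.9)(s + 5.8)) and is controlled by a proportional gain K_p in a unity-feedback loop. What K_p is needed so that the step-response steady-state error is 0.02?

K_p = 316

For a type-0 loop with proportional control, e_ss = 1/(1 + K_p·P(0)).
P(0) = 0.1548. Require 1/(1 + K_p·0.1548) = 0.02, so 1 + 0.1548·K_p = 50.
K_p = (50 − 1)/0.1548 = 316.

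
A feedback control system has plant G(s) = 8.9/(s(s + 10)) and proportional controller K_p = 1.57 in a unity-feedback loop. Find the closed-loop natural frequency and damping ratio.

1 + K_p·G(s) = 0 gives s² + 10s + 13.97 = 0.
Matching s² + 2ζω_n s + ω_n²: ω_n = √13.97 = 3.738 rad/s and 2ζω_n = 10, so ζ = 10/(2·3.738) = 1.34.

ω_n = 3.74 rad/s, ζ = 1.34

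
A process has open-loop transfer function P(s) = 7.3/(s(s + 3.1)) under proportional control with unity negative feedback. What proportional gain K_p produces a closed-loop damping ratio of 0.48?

K_p = 1.43

Closed-loop characteristic equation: s² + 3.1s + K_p·7.3 = 0.
So ω_n = √(7.3K_p) and 2ζω_n = 3.1, giving ζ = 3.1/(2√(7.3K_p)).
Setting ζ = 0.48: √(7.3K_p) = 3.1/(2·0.48) = 3.229, so K_p = 10.43/7.3 = 1.43.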